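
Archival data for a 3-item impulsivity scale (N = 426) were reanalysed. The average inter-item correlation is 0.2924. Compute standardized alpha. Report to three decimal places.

Standardized α = k·r̄ / (1 + (k−1)·r̄) = 3 × 0.2924 / (1 + 2 × 0.2924)
  = 0.8772 / 1.5848 = 0.554

α = 0.554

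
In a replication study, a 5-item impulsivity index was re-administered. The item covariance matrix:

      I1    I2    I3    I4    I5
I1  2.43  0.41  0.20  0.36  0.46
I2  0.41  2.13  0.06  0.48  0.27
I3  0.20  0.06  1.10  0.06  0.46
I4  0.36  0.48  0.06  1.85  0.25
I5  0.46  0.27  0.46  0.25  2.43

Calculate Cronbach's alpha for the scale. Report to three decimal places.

Cronbach's alpha = 0.471

Σσ²ᵢ = 2.43 + 2.13 + 1.10 + 1.85 + 2.43 = 9.94
Sum of off-diagonal covariances = 3.01
total variance = 9.94 + 2 × 3.01 = 15.96
α = (k/(k−1))·(1 − Σσ²ᵢ/total variance) = (5/4)·(1 − 9.94/15.96) = 0.471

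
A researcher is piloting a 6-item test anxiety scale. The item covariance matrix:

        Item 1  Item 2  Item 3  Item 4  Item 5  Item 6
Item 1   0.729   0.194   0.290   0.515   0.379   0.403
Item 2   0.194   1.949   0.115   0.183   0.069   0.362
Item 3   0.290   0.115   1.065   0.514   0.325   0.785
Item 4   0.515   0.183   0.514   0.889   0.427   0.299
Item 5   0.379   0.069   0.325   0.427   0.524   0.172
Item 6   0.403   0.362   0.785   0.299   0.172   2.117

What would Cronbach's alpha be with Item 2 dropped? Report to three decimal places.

Remaining items: Item 1, Item 3, Item 4, Item 5, Item 6 (k = 5).
sum of item variances = 0.729 + 1.065 + 0.889 + 0.524 + 2.117 = 5.324
total variance = 5.324 + 2 × 4.109 = 13.542
α (item deleted) = (5/4)·(1 − 5.324/13.542) = 0.759

Cronbach's alpha = 0.759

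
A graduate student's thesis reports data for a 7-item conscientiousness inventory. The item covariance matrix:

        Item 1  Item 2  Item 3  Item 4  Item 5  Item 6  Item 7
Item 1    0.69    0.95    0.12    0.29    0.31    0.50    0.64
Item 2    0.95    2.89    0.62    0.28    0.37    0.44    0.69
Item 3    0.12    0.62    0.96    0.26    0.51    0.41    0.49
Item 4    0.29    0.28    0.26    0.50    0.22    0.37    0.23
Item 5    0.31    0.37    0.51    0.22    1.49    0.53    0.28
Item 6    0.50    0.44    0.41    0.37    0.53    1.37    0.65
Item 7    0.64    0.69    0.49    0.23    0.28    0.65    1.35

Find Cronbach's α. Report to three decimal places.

sum of item variances = 0.69 + 2.89 + 0.96 + 0.50 + 1.49 + 1.37 + 1.35 = 9.25
Sum of the distinct covariances = 9.16
Var(T) = 9.25 + 2 × 9.16 = 27.57
α = (k/(k−1))·(1 − sum of item variances/Var(T)) = (7/6)·(1 − 9.25/27.57) = 0.775

Cronbach's α = 0.775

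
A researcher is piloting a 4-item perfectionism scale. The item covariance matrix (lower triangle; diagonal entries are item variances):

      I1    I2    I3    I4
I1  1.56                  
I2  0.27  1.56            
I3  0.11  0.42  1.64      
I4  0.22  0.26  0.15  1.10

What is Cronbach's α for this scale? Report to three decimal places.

α = 0.437

Σσᵢ² = 1.56 + 1.56 + 1.64 + 1.10 = 5.86
Sum of off-diagonal covariances = 1.43
Var(T) = 5.86 + 2 × 1.43 = 8.72
α = (k/(k−1))·(1 − Σσᵢ²/Var(T)) = (4/3)·(1 − 5.86/8.72) = 0.437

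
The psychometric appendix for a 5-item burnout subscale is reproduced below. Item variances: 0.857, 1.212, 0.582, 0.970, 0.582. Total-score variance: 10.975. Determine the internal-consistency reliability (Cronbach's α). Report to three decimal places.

Cronbach's α = 0.771

Σσ²ᵢ = 0.857 + 1.212 + 0.582 + 0.970 + 0.582 = 4.203
α = (k/(k−1))·(1 − Σσ²ᵢ/Var(T)) = (5/4)·(1 − 4.203/10.975) = 0.771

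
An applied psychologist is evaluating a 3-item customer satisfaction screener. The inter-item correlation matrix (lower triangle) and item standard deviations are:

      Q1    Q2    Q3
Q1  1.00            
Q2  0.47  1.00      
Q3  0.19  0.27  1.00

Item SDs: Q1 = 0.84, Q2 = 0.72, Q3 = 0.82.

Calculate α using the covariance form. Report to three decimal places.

Σσ²ᵢ = 0.84² + 0.72² + 0.82² = 1.8964
Covariances σ_ij = r_ij · s_i · s_j:
  σ(Q1,Q2) = 0.47 × 0.84 × 0.72 = 0.2843
  σ(Q1,Q3) = 0.19 × 0.84 × 0.82 = 0.1309
  σ(Q2,Q3) = 0.27 × 0.72 × 0.82 = 0.1594
σ²_T = Σσ²ᵢ + 2·Σσ_ij = 1.8964 + 2 × 0.5746 = 3.0456
α = (3/2)·(1 − 1.8964/3.0456) = 0.566

α = 0.566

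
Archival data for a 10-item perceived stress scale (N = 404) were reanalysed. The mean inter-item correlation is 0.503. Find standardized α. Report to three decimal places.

Standardized α = k·r̄ / (1 + (k−1)·r̄) = 10 × 0.503 / (1 + 9 × 0.503)
  = 5.0300 / 5.5270 = 0.910

α = 0.910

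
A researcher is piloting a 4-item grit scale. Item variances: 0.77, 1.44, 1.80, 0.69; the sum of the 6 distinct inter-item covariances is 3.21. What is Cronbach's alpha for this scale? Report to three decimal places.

ΣVar(i) = 0.77 + 1.44 + 1.80 + 0.69 = 4.70
Sum of distinct covariances = 3.21
total variance = ΣVar(i) + 2·Σcov = 4.70 + 2 × 3.21 = 11.12
α = (4/3)·(1 − 4.70/11.12) = 0.770

α = 0.770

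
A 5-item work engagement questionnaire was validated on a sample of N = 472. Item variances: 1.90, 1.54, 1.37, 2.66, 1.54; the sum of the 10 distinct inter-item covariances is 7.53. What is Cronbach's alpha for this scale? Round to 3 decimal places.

ΣVar(i) = 1.90 + 1.54 + 1.37 + 2.66 + 1.54 = 9.01
Sum of distinct covariances = 7.53
σ²_T = ΣVar(i) + 2·Σcov = 9.01 + 2 × 7.53 = 24.07
α = (5/4)·(1 − 9.01/24.07) = 0.782

α = 0.782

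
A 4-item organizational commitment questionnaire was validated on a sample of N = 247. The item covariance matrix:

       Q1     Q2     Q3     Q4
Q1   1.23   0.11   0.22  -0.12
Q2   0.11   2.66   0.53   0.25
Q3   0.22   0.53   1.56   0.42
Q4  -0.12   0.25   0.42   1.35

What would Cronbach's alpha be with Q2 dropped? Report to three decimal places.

Cronbach's alpha = 0.301

Remaining items: Q1, Q3, Q4 (k = 3).
ΣVar(i) = 1.23 + 1.56 + 1.35 = 4.14
σ²_total = 4.14 + 2 × 0.52 = 5.18
α (item deleted) = (3/2)·(1 − 4.14/5.18) = 0.301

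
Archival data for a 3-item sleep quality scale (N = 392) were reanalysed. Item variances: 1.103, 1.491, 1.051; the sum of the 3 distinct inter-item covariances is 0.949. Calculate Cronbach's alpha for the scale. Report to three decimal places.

Cronbach's alpha = 0.514

sum of item variances = 1.103 + 1.491 + 1.051 = 3.645
Sum of distinct covariances = 0.949
σ²_total = sum of item variances + 2·Σcov = 3.645 + 2 × 0.949 = 5.543
α = (3/2)·(1 − 3.645/5.543) = 0.514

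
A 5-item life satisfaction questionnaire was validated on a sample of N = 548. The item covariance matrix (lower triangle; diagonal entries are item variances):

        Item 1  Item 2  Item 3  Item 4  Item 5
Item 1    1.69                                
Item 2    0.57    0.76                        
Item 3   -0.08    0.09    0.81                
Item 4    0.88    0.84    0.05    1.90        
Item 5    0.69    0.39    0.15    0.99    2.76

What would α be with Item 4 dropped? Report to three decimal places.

Remaining items: Item 1, Item 2, Item 3, Item 5 (k = 4).
Σσᵢ² = 1.69 + 0.76 + 0.81 + 2.76 = 6.02
σ²_T = 6.02 + 2 × 1.81 = 9.64
α (item deleted) = (4/3)·(1 − 6.02/9.64) = 0.501

α = 0.501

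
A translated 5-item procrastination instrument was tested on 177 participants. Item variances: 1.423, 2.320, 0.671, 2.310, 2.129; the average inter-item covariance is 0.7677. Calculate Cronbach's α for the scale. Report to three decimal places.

α = 0.793

Σσ²ᵢ = 1.423 + 2.320 + 0.671 + 2.310 + 2.129 = 8.853
Sum of the 10 distinct covariances = 10 × 0.7677 = 7.6770
σ²_T = Σσ²ᵢ + 2·Σcov = 8.853 + 2 × 7.6770 = 24.2070
α = (5/4)·(1 − 8.853/24.2070) = 0.793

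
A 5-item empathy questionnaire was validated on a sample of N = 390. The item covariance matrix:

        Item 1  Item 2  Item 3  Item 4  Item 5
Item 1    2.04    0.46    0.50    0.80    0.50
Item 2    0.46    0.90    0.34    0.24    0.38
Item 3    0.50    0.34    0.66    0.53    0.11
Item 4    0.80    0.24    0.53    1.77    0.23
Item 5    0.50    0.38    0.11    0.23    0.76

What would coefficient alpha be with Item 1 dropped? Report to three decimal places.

coefficient alpha = 0.630

Remaining items: Item 2, Item 3, Item 4, Item 5 (k = 4).
sum of item variances = 0.90 + 0.66 + 1.77 + 0.76 = 4.09
Var(T) = 4.09 + 2 × 1.83 = 7.75
α (item deleted) = (4/3)·(1 − 4.09/7.75) = 0.630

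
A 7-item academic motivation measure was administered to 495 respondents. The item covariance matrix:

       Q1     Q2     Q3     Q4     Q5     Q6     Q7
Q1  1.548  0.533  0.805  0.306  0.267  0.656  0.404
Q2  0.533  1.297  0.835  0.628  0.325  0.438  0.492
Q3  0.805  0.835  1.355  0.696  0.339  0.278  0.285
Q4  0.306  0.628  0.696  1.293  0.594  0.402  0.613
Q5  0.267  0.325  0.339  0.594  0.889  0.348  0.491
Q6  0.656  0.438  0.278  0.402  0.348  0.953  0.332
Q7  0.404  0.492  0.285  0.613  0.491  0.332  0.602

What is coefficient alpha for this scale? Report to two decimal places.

Σσ²ᵢ = 1.548 + 1.297 + 1.355 + 1.293 + 0.889 + 0.953 + 0.602 = 7.937
Σ_{i<j} σ_ij = 10.067
σ²_T = 7.937 + 2 × 10.067 = 28.071
α = (k/(k−1))·(1 − Σσ²ᵢ/σ²_T) = (7/6)·(1 − 7.937/28.071) = 0.84

α = 0.84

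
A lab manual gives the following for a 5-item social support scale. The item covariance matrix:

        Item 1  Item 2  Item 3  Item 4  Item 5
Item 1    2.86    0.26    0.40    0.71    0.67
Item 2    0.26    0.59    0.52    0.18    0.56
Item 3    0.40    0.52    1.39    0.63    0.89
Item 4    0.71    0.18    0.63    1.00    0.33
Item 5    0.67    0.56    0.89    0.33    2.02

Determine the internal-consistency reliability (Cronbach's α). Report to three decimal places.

Σσᵢ² = 2.86 + 0.59 + 1.39 + 1.00 + 2.02 = 7.86
Σ_{i<j} σ_ij = 5.15
σ²_total = 7.86 + 2 × 5.15 = 18.16
α = (k/(k−1))·(1 − Σσᵢ²/σ²_total) = (5/4)·(1 − 7.86/18.16) = 0.709

α = 0.709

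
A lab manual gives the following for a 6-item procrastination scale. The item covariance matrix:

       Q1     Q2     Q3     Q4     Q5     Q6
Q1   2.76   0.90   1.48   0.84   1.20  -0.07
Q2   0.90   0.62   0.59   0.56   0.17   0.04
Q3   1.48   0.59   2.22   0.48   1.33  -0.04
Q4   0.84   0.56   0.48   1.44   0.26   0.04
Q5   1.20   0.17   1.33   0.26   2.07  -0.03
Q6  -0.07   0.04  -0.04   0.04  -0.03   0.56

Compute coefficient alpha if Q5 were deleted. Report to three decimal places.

Remaining items: Q1, Q2, Q3, Q4, Q6 (k = 5).
Σσ²ᵢ = 2.76 + 0.62 + 2.22 + 1.44 + 0.56 = 7.60
Var(T) = 7.60 + 2 × 4.82 = 17.24
α (item deleted) = (5/4)·(1 − 7.60/17.24) = 0.699

α = 0.699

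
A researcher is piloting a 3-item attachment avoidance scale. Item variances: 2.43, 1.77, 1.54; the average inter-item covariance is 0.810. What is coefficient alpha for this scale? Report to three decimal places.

ΣVar(i) = 2.43 + 1.77 + 1.54 = 5.74
Sum of the 3 distinct covariances = 3 × 0.810 = 2.430
Var(T) = ΣVar(i) + 2·Σcov = 5.74 + 2 × 2.430 = 10.600
α = (3/2)·(1 − 5.74/10.600) = 0.688

coefficient alpha = 0.688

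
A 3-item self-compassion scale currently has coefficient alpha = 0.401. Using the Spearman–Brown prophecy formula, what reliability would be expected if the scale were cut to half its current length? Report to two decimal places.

Length factor m = 1/2
α' = m·α / (1 − (1−m)·α)
   = 1/2 × 0.401 / (1 − (1 − 1/2) × 0.401)
   = 0.2005 / 0.7995 = 0.25

predicted reliability = 0.25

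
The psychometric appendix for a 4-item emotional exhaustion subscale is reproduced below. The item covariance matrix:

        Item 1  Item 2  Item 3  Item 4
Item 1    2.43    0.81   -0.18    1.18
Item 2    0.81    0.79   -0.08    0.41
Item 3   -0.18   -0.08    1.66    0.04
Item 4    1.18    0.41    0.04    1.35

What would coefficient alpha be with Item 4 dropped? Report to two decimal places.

Remaining items: Item 1, Item 2, Item 3 (k = 3).
Σσᵢ² = 2.43 + 0.79 + 1.66 = 4.88
Var(T) = 4.88 + 2 × 0.55 = 5.98
α (item deleted) = (3/2)·(1 − 4.88/5.98) = 0.28

α = 0.28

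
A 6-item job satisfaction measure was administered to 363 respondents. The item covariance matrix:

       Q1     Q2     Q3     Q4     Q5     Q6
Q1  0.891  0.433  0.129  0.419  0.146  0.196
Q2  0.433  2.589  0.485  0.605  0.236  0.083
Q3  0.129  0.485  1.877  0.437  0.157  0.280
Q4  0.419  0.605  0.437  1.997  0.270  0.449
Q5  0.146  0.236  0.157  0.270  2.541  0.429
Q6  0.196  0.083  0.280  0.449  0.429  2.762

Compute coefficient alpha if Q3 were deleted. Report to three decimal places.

Remaining items: Q1, Q2, Q4, Q5, Q6 (k = 5).
ΣVar(i) = 0.891 + 2.589 + 1.997 + 2.541 + 2.762 = 10.780
Var(T) = 10.780 + 2 × 3.266 = 17.312
α (item deleted) = (5/4)·(1 − 10.780/17.312) = 0.472

coefficient alpha = 0.472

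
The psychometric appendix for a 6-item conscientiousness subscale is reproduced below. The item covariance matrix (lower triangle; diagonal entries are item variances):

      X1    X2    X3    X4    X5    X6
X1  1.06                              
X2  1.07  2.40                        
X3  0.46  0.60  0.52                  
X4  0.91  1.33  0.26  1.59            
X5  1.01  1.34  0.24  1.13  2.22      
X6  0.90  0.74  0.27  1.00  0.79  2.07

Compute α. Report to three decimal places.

Σσᵢ² = 1.06 + 2.40 + 0.52 + 1.59 + 2.22 + 2.07 = 9.86
Sum of off-diagonal covariances = 12.05
σ²_total = 9.86 + 2 × 12.05 = 33.96
α = (k/(k−1))·(1 − Σσᵢ²/σ²_total) = (6/5)·(1 − 9.86/33.96) = 0.852

α = 0.852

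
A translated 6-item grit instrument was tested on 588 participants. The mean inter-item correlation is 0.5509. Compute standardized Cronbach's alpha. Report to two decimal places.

α = 0.88

Standardized α = k·r̄ / (1 + (k−1)·r̄) = 6 × 0.5509 / (1 + 5 × 0.5509)
  = 3.3054 / 3.7545 = 0.88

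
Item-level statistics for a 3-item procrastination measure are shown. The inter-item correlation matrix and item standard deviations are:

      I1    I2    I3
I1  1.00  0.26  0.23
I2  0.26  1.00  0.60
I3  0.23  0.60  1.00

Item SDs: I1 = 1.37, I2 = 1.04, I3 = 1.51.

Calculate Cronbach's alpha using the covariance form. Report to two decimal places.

α = 0.61

Σσ²ᵢ = 1.37² + 1.04² + 1.51² = 5.2386
Covariances σ_ij = r_ij · s_i · s_j:
  σ(I1,I2) = 0.26 × 1.37 × 1.04 = 0.3704
  σ(I1,I3) = 0.23 × 1.37 × 1.51 = 0.4758
  σ(I2,I3) = 0.60 × 1.04 × 1.51 = 0.9422
σ²_T = Σσ²ᵢ + 2·Σσ_ij = 5.2386 + 2 × 1.7884 = 8.8154
α = (3/2)·(1 − 5.2386/8.8154) = 0.61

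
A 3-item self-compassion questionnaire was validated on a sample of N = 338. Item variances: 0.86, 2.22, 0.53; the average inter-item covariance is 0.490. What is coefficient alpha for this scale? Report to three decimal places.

α = 0.673

Σσᵢ² = 0.86 + 2.22 + 0.53 = 3.61
Sum of the 3 distinct covariances = 3 × 0.490 = 1.470
total variance = Σσᵢ² + 2·Σcov = 3.61 + 2 × 1.470 = 6.550
α = (3/2)·(1 − 3.61/6.550) = 0.673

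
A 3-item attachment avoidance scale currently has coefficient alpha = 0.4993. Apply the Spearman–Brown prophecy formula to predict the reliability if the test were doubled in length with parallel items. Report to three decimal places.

predicted reliability = 0.666

Length factor m = 2
α' = m·α / (1 + (m−1)·α)
   = 2 × 0.4993 / (1 + (2 − 1) × 0.4993)
   = 0.9986 / 1.4993 = 0.666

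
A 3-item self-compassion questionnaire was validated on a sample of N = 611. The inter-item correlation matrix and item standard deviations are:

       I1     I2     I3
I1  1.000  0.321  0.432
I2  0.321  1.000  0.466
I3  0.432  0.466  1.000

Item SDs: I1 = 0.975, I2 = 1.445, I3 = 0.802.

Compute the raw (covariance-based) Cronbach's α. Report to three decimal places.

α = 0.629

Σσ²ᵢ = 0.975² + 1.445² + 0.802² = 3.6819
Covariances σ_ij = r_ij · s_i · s_j:
  σ(I1,I2) = 0.321 × 0.975 × 1.445 = 0.4522
  σ(I1,I3) = 0.432 × 0.975 × 0.802 = 0.3378
  σ(I2,I3) = 0.466 × 1.445 × 0.802 = 0.5400
σ²_T = Σσ²ᵢ + 2·Σσ_ij = 3.6819 + 2 × 1.3300 = 6.3419
α = (3/2)·(1 − 3.6819/6.3419) = 0.629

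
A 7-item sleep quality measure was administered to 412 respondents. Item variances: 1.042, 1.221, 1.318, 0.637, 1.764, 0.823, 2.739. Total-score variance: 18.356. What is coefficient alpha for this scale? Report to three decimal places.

α = 0.560

Σσᵢ² = 1.042 + 1.221 + 1.318 + 0.637 + 1.764 + 0.823 + 2.739 = 9.544
α = (k/(k−1))·(1 − Σσᵢ²/total variance) = (7/6)·(1 − 9.544/18.356) = 0.560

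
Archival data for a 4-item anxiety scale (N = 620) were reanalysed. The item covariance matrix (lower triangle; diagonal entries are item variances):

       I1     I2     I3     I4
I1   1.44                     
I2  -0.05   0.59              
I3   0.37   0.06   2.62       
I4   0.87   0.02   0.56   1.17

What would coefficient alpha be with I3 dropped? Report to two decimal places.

α = 0.52

Remaining items: I1, I2, I4 (k = 3).
Σσ²ᵢ = 1.44 + 0.59 + 1.17 = 3.20
Var(T) = 3.20 + 2 × 0.84 = 4.88
α (item deleted) = (3/2)·(1 − 3.20/4.88) = 0.52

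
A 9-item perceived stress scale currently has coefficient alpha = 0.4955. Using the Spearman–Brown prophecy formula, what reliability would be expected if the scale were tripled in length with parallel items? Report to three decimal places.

Length factor m = 3
α' = m·α / (1 + (m−1)·α)
   = 3 × 0.4955 / (1 + (3 − 1) × 0.4955)
   = 1.4865 / 1.9910 = 0.747

predicted reliability = 0.747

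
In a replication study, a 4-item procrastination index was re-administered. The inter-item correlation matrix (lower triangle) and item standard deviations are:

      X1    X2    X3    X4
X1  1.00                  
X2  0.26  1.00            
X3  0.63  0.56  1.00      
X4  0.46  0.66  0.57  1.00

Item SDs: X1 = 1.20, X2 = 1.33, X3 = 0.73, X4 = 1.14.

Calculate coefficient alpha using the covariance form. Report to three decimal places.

Σσ²ᵢ = 1.20² + 1.33² + 0.73² + 1.14² = 5.0414
Covariances σ_ij = r_ij · s_i · s_j:
  σ(X1,X2) = 0.26 × 1.20 × 1.33 = 0.4150
  σ(X1,X3) = 0.63 × 1.20 × 0.73 = 0.5519
  σ(X1,X4) = 0.46 × 1.20 × 1.14 = 0.6293
  σ(X2,X3) = 0.56 × 1.33 × 0.73 = 0.5437
  σ(X2,X4) = 0.66 × 1.33 × 1.14 = 1.0007
  σ(X3,X4) = 0.57 × 0.73 × 1.14 = 0.4744
σ²_T = Σσ²ᵢ + 2·Σσ_ij = 5.0414 + 2 × 3.6150 = 12.2714
α = (4/3)·(1 − 5.0414/12.2714) = 0.786

coefficient alpha = 0.786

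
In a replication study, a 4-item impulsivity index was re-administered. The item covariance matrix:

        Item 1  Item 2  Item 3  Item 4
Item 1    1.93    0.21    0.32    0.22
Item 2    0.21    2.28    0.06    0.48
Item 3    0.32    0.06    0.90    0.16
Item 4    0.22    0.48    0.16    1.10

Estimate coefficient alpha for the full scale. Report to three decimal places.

sum of item variances = 1.93 + 2.28 + 0.90 + 1.10 = 6.21
Sum of the distinct covariances = 1.45
Var(T) = 6.21 + 2 × 1.45 = 9.11
α = (k/(k−1))·(1 − sum of item variances/Var(T)) = (4/3)·(1 − 6.21/9.11) = 0.424

α = 0.424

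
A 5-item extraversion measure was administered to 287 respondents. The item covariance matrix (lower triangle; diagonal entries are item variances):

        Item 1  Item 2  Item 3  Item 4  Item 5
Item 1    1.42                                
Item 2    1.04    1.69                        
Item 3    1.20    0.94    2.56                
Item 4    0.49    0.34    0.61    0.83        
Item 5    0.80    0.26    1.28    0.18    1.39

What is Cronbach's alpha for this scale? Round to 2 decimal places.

sum of item variances = 1.42 + 1.69 + 2.56 + 0.83 + 1.39 = 7.89
Σ_{i<j} σ_ij = 7.14
Var(T) = 7.89 + 2 × 7.14 = 22.17
α = (k/(k−1))·(1 − sum of item variances/Var(T)) = (5/4)·(1 − 7.89/22.17) = 0.81

Cronbach's alpha = 0.81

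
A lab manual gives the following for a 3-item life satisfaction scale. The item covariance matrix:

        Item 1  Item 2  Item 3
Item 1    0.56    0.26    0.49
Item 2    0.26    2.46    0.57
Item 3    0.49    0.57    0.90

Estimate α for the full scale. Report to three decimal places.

α = 0.604

Σσᵢ² = 0.56 + 2.46 + 0.90 = 3.92
Σ_{i<j} σ_ij = 1.32
Var(T) = 3.92 + 2 × 1.32 = 6.56
α = (k/(k−1))·(1 − Σσᵢ²/Var(T)) = (3/2)·(1 − 3.92/6.56) = 0.604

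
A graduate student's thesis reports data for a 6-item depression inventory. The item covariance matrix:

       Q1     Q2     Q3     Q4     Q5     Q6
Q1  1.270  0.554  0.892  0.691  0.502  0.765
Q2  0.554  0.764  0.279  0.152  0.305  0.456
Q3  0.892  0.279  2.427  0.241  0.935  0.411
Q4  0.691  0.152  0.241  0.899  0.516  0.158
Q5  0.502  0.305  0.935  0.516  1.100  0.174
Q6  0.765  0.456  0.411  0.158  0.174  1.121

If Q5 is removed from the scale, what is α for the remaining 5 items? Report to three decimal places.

Remaining items: Q1, Q2, Q3, Q4, Q6 (k = 5).
Σσᵢ² = 1.270 + 0.764 + 2.427 + 0.899 + 1.121 = 6.481
total variance = 6.481 + 2 × 4.599 = 15.679
α (item deleted) = (5/4)·(1 − 6.481/15.679) = 0.733

α = 0.733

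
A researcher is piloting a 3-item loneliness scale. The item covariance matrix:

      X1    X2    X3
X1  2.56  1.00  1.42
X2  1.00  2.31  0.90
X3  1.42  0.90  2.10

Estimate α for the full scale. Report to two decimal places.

sum of item variances = 2.56 + 2.31 + 2.10 = 6.97
Σ_{i<j} σ_ij = 3.32
Var(T) = 6.97 + 2 × 3.32 = 13.61
α = (k/(k−1))·(1 − sum of item variances/Var(T)) = (3/2)·(1 − 6.97/13.61) = 0.73

α = 0.73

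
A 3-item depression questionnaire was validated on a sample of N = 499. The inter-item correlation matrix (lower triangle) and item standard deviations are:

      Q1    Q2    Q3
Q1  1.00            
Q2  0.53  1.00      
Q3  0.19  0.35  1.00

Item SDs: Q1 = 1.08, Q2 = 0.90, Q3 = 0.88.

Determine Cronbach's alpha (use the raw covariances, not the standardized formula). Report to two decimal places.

α = 0.62

Σσ²ᵢ = 1.08² + 0.90² + 0.88² = 2.7508
Covariances σ_ij = r_ij · s_i · s_j:
  σ(Q1,Q2) = 0.53 × 1.08 × 0.90 = 0.5152
  σ(Q1,Q3) = 0.19 × 1.08 × 0.88 = 0.1806
  σ(Q2,Q3) = 0.35 × 0.90 × 0.88 = 0.2772
σ²_T = Σσ²ᵢ + 2·Σσ_ij = 2.7508 + 2 × 0.9730 = 4.6968
α = (3/2)·(1 − 2.7508/4.6968) = 0.62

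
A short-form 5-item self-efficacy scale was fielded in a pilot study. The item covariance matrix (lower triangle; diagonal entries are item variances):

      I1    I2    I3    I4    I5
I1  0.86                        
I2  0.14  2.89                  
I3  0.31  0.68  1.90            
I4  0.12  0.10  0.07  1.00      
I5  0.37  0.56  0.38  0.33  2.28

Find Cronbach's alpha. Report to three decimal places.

Σσᵢ² = 0.86 + 2.89 + 1.90 + 1.00 + 2.28 = 8.93
Σ_{i<j} σ_ij = 3.06
σ²_T = 8.93 + 2 × 3.06 = 15.05
α = (k/(k−1))·(1 − Σσᵢ²/σ²_T) = (5/4)·(1 − 8.93/15.05) = 0.508

Cronbach's alpha = 0.508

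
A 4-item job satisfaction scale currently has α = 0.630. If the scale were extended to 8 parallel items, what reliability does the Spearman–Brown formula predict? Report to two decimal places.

predicted reliability = 0.77

Length factor m = 8/4 = 2.0000
α' = m·α / (1 + (m−1)·α)
   = 8/4 × 0.630 / (1 + (8/4 − 1) × 0.630)
   = 1.2600 / 1.6300 = 0.77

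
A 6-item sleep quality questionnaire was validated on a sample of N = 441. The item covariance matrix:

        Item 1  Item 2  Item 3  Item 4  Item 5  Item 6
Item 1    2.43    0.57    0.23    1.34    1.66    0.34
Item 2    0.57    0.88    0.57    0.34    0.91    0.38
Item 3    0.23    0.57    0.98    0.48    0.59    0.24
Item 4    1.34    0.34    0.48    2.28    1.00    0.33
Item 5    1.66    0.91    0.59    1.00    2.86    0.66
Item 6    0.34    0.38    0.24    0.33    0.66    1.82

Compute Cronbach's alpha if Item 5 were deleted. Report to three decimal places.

Remaining items: Item 1, Item 2, Item 3, Item 4, Item 6 (k = 5).
Σσ²ᵢ = 2.43 + 0.88 + 0.98 + 2.28 + 1.82 = 8.39
σ²_total = 8.39 + 2 × 4.82 = 18.03
α (item deleted) = (5/4)·(1 − 8.39/18.03) = 0.668

Cronbach's alpha = 0.668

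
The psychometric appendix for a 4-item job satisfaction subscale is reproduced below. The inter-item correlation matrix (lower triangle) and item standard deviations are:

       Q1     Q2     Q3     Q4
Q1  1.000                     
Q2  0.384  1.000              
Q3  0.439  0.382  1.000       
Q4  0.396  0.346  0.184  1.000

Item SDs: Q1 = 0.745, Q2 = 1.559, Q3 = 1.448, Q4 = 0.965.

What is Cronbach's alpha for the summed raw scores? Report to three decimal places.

Σσ²ᵢ = 0.745² + 1.559² + 1.448² + 0.965² = 6.0134
Covariances σ_ij = r_ij · s_i · s_j:
  σ(Q1,Q2) = 0.384 × 0.745 × 1.559 = 0.4460
  σ(Q1,Q3) = 0.439 × 0.745 × 1.448 = 0.4736
  σ(Q1,Q4) = 0.396 × 0.745 × 0.965 = 0.2847
  σ(Q2,Q3) = 0.382 × 1.559 × 1.448 = 0.8623
  σ(Q2,Q4) = 0.346 × 1.559 × 0.965 = 0.5205
  σ(Q3,Q4) = 0.184 × 1.448 × 0.965 = 0.2571
σ²_T = Σσ²ᵢ + 2·Σσ_ij = 6.0134 + 2 × 2.8442 = 11.7018
α = (4/3)·(1 − 6.0134/11.7018) = 0.648

α = 0.648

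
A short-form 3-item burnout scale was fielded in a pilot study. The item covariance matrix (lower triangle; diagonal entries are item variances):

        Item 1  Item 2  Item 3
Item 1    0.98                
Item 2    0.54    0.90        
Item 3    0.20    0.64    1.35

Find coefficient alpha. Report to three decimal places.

Σσ²ᵢ = 0.98 + 0.90 + 1.35 = 3.23
Sum of off-diagonal covariances = 1.38
σ²_T = 3.23 + 2 × 1.38 = 5.99
α = (k/(k−1))·(1 − Σσ²ᵢ/σ²_T) = (3/2)·(1 − 3.23/5.99) = 0.691

coefficient alpha = 0.691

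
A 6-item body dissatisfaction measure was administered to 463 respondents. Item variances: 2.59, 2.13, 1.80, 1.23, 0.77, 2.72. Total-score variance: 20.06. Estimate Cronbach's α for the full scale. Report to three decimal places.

Σσᵢ² = 2.59 + 2.13 + 1.80 + 1.23 + 0.77 + 2.72 = 11.24
α = (k/(k−1))·(1 − Σσᵢ²/σ²_total) = (6/5)·(1 − 11.24/20.06) = 0.528

Cronbach's α = 0.528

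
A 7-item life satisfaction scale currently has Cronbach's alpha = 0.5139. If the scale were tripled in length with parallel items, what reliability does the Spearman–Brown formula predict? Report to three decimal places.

Length factor m = 3
α' = m·α / (1 + (m−1)·α)
   = 3 × 0.5139 / (1 + (3 − 1) × 0.5139)
   = 1.5417 / 2.0278 = 0.760

predicted reliability = 0.760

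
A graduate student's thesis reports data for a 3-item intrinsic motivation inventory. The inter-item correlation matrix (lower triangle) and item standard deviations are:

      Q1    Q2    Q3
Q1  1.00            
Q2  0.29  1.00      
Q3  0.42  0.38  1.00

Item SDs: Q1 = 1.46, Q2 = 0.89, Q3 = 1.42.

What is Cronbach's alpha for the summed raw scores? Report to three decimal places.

Cronbach's alpha = 0.617

Σσ²ᵢ = 1.46² + 0.89² + 1.42² = 4.9401
Covariances σ_ij = r_ij · s_i · s_j:
  σ(Q1,Q2) = 0.29 × 1.46 × 0.89 = 0.3768
  σ(Q1,Q3) = 0.42 × 1.46 × 1.42 = 0.8707
  σ(Q2,Q3) = 0.38 × 0.89 × 1.42 = 0.4802
σ²_T = Σσ²ᵢ + 2·Σσ_ij = 4.9401 + 2 × 1.7277 = 8.3955
α = (3/2)·(1 − 4.9401/8.3955) = 0.617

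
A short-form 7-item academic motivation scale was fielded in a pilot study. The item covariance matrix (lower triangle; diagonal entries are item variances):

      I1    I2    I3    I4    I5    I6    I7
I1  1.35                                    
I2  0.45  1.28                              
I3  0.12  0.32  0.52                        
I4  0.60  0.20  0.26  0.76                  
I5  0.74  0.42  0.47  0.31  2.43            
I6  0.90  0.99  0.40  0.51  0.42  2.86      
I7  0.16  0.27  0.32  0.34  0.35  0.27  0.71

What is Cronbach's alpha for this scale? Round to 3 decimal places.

ΣVar(i) = 1.35 + 1.28 + 0.52 + 0.76 + 2.43 + 2.86 + 0.71 = 9.91
Sum of the distinct covariances = 8.82
total variance = 9.91 + 2 × 8.82 = 27.55
α = (k/(k−1))·(1 − ΣVar(i)/total variance) = (7/6)·(1 − 9.91/27.55) = 0.747

α = 0.747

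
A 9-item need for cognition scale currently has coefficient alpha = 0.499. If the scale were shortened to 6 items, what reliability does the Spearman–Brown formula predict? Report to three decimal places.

predicted reliability = 0.399

Length factor m = 6/9 = 0.6667
α' = m·α / (1 − (1−m)·α)
   = 6/9 × 0.499 / (1 − (1 − 6/9) × 0.499)
   = 0.3327 / 0.8337 = 0.399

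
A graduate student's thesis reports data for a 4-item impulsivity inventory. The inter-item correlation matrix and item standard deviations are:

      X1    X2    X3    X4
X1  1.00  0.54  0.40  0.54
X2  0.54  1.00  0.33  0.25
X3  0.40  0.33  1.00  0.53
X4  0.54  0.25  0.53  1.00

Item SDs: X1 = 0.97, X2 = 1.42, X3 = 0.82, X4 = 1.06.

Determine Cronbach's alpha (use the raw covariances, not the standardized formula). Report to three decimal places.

Σσ²ᵢ = 0.97² + 1.42² + 0.82² + 1.06² = 4.7533
Covariances σ_ij = r_ij · s_i · s_j:
  σ(X1,X2) = 0.54 × 0.97 × 1.42 = 0.7438
  σ(X1,X3) = 0.40 × 0.97 × 0.82 = 0.3182
  σ(X1,X4) = 0.54 × 0.97 × 1.06 = 0.5552
  σ(X2,X3) = 0.33 × 1.42 × 0.82 = 0.3843
  σ(X2,X4) = 0.25 × 1.42 × 1.06 = 0.3763
  σ(X3,X4) = 0.53 × 0.82 × 1.06 = 0.4607
σ²_T = Σσ²ᵢ + 2·Σσ_ij = 4.7533 + 2 × 2.8385 = 10.4303
α = (4/3)·(1 − 4.7533/10.4303) = 0.726

Cronbach's alpha = 0.726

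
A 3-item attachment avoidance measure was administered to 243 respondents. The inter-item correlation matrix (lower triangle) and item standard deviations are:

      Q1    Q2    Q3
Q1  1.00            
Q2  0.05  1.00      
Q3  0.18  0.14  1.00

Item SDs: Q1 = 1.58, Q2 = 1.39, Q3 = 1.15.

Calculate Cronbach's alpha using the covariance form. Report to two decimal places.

α = 0.28

Σσ²ᵢ = 1.58² + 1.39² + 1.15² = 5.7510
Covariances σ_ij = r_ij · s_i · s_j:
  σ(Q1,Q2) = 0.05 × 1.58 × 1.39 = 0.1098
  σ(Q1,Q3) = 0.18 × 1.58 × 1.15 = 0.3271
  σ(Q2,Q3) = 0.14 × 1.39 × 1.15 = 0.2238
σ²_T = Σσ²ᵢ + 2·Σσ_ij = 5.7510 + 2 × 0.6607 = 7.0724
α = (3/2)·(1 − 5.7510/7.0724) = 0.28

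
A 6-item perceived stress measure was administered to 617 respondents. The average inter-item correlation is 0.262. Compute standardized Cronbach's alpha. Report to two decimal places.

α = 0.68

Standardized α = k·r̄ / (1 + (k−1)·r̄) = 6 × 0.262 / (1 + 5 × 0.262)
  = 1.5720 / 2.3100 = 0.68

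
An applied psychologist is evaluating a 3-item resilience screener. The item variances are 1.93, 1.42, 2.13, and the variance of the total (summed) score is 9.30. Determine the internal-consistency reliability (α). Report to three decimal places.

ΣVar(i) = 1.93 + 1.42 + 2.13 = 5.48
α = (k/(k−1))·(1 − ΣVar(i)/total variance) = (3/2)·(1 − 5.48/9.30) = 0.616

α = 0.616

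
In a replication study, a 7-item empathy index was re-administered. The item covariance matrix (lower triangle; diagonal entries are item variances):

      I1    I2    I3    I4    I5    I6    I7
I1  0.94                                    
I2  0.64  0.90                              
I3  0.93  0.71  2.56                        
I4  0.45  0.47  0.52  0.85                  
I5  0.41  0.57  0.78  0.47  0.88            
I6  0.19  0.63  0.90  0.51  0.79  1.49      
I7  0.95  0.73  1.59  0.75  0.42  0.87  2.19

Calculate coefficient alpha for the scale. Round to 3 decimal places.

ΣVar(i) = 0.94 + 0.90 + 2.56 + 0.85 + 0.88 + 1.49 + 2.19 = 9.81
Sum of the distinct covariances = 14.28
σ²_total = 9.81 + 2 × 14.28 = 38.37
α = (k/(k−1))·(1 − ΣVar(i)/σ²_total) = (7/6)·(1 − 9.81/38.37) = 0.868

α = 0.868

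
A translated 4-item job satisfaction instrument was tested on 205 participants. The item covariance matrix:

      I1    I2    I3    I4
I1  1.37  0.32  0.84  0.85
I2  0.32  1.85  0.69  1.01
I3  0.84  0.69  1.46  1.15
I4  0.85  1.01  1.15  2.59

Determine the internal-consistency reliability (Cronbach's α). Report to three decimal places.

α = 0.763

sum of item variances = 1.37 + 1.85 + 1.46 + 2.59 = 7.27
Sum of the distinct covariances = 4.86
σ²_total = 7.27 + 2 × 4.86 = 16.99
α = (k/(k−1))·(1 − sum of item variances/σ²_total) = (4/3)·(1 − 7.27/16.99) = 0.763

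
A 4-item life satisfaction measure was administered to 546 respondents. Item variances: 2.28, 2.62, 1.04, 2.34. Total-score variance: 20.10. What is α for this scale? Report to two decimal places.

sum of item variances = 2.28 + 2.62 + 1.04 + 2.34 = 8.28
α = (k/(k−1))·(1 − sum of item variances/σ²_total) = (4/3)·(1 − 8.28/20.10) = 0.78

α = 0.78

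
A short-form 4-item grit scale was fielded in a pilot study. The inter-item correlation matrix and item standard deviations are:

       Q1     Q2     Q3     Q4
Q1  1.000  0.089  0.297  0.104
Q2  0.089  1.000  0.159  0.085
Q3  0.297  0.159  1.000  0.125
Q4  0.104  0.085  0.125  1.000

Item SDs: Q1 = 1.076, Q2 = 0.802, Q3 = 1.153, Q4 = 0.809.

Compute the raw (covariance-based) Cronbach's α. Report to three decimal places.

Σσ²ᵢ = 1.076² + 0.802² + 1.153² + 0.809² = 3.7849
Covariances σ_ij = r_ij · s_i · s_j:
  σ(Q1,Q2) = 0.089 × 1.076 × 0.802 = 0.0768
  σ(Q1,Q3) = 0.297 × 1.076 × 1.153 = 0.3685
  σ(Q1,Q4) = 0.104 × 1.076 × 0.809 = 0.0905
  σ(Q2,Q3) = 0.159 × 0.802 × 1.153 = 0.1470
  σ(Q2,Q4) = 0.085 × 0.802 × 0.809 = 0.0551
  σ(Q3,Q4) = 0.125 × 1.153 × 0.809 = 0.1166
σ²_T = Σσ²ᵢ + 2·Σσ_ij = 3.7849 + 2 × 0.8545 = 5.4939
α = (4/3)·(1 − 3.7849/5.4939) = 0.415

Cronbach's α = 0.415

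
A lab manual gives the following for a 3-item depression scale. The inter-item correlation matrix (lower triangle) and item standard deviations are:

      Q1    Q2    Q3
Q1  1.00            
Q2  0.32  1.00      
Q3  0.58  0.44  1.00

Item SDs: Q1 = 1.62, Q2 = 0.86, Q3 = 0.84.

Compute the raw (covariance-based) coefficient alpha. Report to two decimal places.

Σσ²ᵢ = 1.62² + 0.86² + 0.84² = 4.0696
Covariances σ_ij = r_ij · s_i · s_j:
  σ(Q1,Q2) = 0.32 × 1.62 × 0.86 = 0.4458
  σ(Q1,Q3) = 0.58 × 1.62 × 0.84 = 0.7893
  σ(Q2,Q3) = 0.44 × 0.86 × 0.84 = 0.3179
σ²_T = Σσ²ᵢ + 2·Σσ_ij = 4.0696 + 2 × 1.5530 = 7.1756
α = (3/2)·(1 − 4.0696/7.1756) = 0.65

α = 0.65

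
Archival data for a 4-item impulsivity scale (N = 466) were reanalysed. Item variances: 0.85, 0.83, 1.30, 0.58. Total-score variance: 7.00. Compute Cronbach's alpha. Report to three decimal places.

Cronbach's alpha = 0.655

ΣVar(i) = 0.85 + 0.83 + 1.30 + 0.58 = 3.56
α = (k/(k−1))·(1 − ΣVar(i)/σ²_T) = (4/3)·(1 − 3.56/7.00) = 0.655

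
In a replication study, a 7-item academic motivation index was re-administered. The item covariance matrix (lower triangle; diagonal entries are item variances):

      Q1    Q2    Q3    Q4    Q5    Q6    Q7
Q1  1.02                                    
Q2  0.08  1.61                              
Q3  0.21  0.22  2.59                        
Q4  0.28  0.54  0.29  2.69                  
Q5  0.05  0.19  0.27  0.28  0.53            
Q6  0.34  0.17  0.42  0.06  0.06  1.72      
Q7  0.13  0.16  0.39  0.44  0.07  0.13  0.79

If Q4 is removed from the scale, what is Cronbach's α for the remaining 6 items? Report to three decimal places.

Cronbach's α = 0.494

Remaining items: Q1, Q2, Q3, Q5, Q6, Q7 (k = 6).
Σσ²ᵢ = 1.02 + 1.61 + 2.59 + 0.53 + 1.72 + 0.79 = 8.26
σ²_total = 8.26 + 2 × 2.89 = 14.04
α (item deleted) = (6/5)·(1 − 8.26/14.04) = 0.494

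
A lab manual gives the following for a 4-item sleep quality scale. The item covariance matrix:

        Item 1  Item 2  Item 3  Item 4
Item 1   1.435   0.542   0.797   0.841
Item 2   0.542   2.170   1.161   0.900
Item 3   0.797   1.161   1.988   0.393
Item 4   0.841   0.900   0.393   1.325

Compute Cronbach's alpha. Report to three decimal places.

Cronbach's alpha = 0.763

ΣVar(i) = 1.435 + 2.170 + 1.988 + 1.325 = 6.918
Sum of off-diagonal covariances = 4.634
σ²_total = 6.918 + 2 × 4.634 = 16.186
α = (k/(k−1))·(1 − ΣVar(i)/σ²_total) = (4/3)·(1 − 6.918/16.186) = 0.763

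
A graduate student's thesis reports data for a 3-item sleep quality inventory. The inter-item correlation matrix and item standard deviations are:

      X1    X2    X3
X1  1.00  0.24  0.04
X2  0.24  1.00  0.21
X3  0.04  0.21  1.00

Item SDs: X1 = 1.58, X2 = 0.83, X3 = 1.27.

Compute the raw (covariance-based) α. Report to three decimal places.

α = 0.307

Σσ²ᵢ = 1.58² + 0.83² + 1.27² = 4.7982
Covariances σ_ij = r_ij · s_i · s_j:
  σ(X1,X2) = 0.24 × 1.58 × 0.83 = 0.3147
  σ(X1,X3) = 0.04 × 1.58 × 1.27 = 0.0803
  σ(X2,X3) = 0.21 × 0.83 × 1.27 = 0.2214
σ²_T = Σσ²ᵢ + 2·Σσ_ij = 4.7982 + 2 × 0.6164 = 6.0310
α = (3/2)·(1 − 4.7982/6.0310) = 0.307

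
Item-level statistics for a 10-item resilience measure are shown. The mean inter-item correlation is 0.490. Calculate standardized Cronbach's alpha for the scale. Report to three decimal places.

α = 0.906

Standardized α = k·r̄ / (1 + (k−1)·r̄) = 10 × 0.490 / (1 + 9 × 0.490)
  = 4.9000 / 5.4100 = 0.906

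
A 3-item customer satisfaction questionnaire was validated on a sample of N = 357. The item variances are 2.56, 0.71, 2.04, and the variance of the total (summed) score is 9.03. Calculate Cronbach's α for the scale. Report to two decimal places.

Σσ²ᵢ = 2.56 + 0.71 + 2.04 = 5.31
α = (k/(k−1))·(1 − Σσ²ᵢ/total variance) = (3/2)·(1 − 5.31/9.03) = 0.62

α = 0.62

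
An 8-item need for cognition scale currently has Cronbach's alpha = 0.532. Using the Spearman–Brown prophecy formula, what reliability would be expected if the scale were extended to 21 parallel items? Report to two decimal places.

Length factor m = 21/8 = 2.6250
α' = m·α / (1 + (m−1)·α)
   = 21/8 × 0.532 / (1 + (21/8 − 1) × 0.532)
   = 1.3965 / 1.8645 = 0.75

predicted reliability = 0.75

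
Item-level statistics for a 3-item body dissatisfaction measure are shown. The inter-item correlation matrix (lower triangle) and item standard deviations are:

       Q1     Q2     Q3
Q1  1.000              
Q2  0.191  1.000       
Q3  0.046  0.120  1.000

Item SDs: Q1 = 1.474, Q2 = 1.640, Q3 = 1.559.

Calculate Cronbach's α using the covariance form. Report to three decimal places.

α = 0.290

Σσ²ᵢ = 1.474² + 1.640² + 1.559² = 7.2928
Covariances σ_ij = r_ij · s_i · s_j:
  σ(Q1,Q2) = 0.191 × 1.474 × 1.640 = 0.4617
  σ(Q1,Q3) = 0.046 × 1.474 × 1.559 = 0.1057
  σ(Q2,Q3) = 0.120 × 1.640 × 1.559 = 0.3068
σ²_T = Σσ²ᵢ + 2·Σσ_ij = 7.2928 + 2 × 0.8742 = 9.0412
α = (3/2)·(1 − 7.2928/9.0412) = 0.290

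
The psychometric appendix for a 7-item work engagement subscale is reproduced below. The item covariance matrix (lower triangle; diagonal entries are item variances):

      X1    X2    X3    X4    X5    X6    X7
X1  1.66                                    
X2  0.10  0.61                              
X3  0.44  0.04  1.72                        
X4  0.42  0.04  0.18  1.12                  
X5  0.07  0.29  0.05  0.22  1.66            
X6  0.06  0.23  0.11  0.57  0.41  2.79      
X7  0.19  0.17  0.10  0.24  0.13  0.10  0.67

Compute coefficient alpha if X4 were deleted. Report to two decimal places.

coefficient alpha = 0.42

Remaining items: X1, X2, X3, X5, X6, X7 (k = 6).
Σσ²ᵢ = 1.66 + 0.61 + 1.72 + 1.66 + 2.79 + 0.67 = 9.11
σ²_T = 9.11 + 2 × 2.49 = 14.09
α (item deleted) = (6/5)·(1 − 9.11/14.09) = 0.42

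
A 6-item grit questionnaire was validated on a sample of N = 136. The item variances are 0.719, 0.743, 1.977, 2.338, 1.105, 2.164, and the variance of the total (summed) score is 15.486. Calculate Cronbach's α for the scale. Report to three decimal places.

α = 0.499

Σσ²ᵢ = 0.719 + 0.743 + 1.977 + 2.338 + 1.105 + 2.164 = 9.046
α = (k/(k−1))·(1 − Σσ²ᵢ/σ²_total) = (6/5)·(1 − 9.046/15.486) = 0.499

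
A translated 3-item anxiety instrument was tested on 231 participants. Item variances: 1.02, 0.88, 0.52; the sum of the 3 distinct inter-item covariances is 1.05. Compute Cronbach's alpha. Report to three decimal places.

sum of item variances = 1.02 + 0.88 + 0.52 = 2.42
Sum of distinct covariances = 1.05
Var(T) = sum of item variances + 2·Σcov = 2.42 + 2 × 1.05 = 4.52
α = (3/2)·(1 − 2.42/4.52) = 0.697

Cronbach's alpha = 0.697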